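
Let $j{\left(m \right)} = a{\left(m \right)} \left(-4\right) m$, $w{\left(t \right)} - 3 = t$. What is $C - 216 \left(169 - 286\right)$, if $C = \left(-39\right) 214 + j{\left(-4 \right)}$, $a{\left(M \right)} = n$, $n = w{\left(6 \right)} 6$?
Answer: $17790$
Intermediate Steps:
$w{\left(t \right)} = 3 + t$
$n = 54$ ($n = \left(3 + 6\right) 6 = 9 \cdot 6 = 54$)
$a{\left(M \right)} = 54$
$j{\left(m \right)} = - 216 m$ ($j{\left(m \right)} = 54 \left(-4\right) m = - 216 m$)
$C = -7482$ ($C = \left(-39\right) 214 - -864 = -8346 + 864 = -7482$)
$C - 216 \left(169 - 286\right) = -7482 - 216 \left(169 - 286\right) = -7482 - -25272 = -7482 + 25272 = 17790$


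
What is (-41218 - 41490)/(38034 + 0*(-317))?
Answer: -41354/19017 ≈ -2.1746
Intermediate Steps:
(-41218 - 41490)/(38034 + 0*(-317)) = -82708/(38034 + 0) = -82708/38034 = -82708*1/38034 = -41354/19017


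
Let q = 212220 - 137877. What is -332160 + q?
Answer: -257817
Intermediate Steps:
q = 74343
-332160 + q = -332160 + 74343 = -257817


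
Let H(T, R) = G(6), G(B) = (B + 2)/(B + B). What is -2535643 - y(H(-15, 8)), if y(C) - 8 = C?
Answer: -7606955/3 ≈ -2.5357e+6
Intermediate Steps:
G(B) = (2 + B)/(2*B) (G(B) = (2 + B)/((2*B)) = (2 + B)*(1/(2*B)) = (2 + B)/(2*B))
H(T, R) = 2/3 (H(T, R) = (1/2)*(2 + 6)/6 = (1/2)*(1/6)*8 = 2/3)
y(C) = 8 + C
-2535643 - y(H(-15, 8)) = -2535643 - (8 + 2/3) = -2535643 - 1*26/3 = -2535643 - 26/3 = -7606955/3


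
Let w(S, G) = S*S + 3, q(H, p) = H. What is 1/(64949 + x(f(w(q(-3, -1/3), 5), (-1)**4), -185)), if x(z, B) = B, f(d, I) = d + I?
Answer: 1/64764 ≈ 1.5441e-5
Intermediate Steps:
w(S, G) = 3 + S**2 (w(S, G) = S**2 + 3 = 3 + S**2)
f(d, I) = I + d
1/(64949 + x(f(w(q(-3, -1/3), 5), (-1)**4), -185)) = 1/(64949 - 185) = 1/64764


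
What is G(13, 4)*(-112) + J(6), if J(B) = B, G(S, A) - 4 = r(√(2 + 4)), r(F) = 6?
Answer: -1114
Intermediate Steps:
G(S, A) = 10 (G(S, A) = 4 + 6 = 10)
G(13, 4)*(-112) + J(6) = 10*(-112) + 6 = -1120 + 6 = -1114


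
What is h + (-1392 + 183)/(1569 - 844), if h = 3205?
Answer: 2322416/725 ≈ 3203.3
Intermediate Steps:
h + (-1392 + 183)/(1569 - 844) = 3205 + (-1392 + 183)/(1569 - 844) = 3205 - 1209/725 = 2322416/725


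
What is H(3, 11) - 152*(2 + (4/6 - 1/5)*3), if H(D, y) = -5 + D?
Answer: -2594/5 ≈ -518.80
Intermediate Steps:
H(3, 11) - 152*(2 + (4/6 - 1/5)*3) = (-5 + 3) - 152*(2 + (4/6 - 1/5)*3) = -2 - 152*(2 + (4*(⅙) - 1*⅕)*3) = -2 - 152*(2 + (⅔ - ⅕)*3) = -2 - 152*(2 + (7/15)*3) = -2 - 152*(2 + 7/5) = -2 - 152*17/5 = -2 - 2584/5 = -2594/5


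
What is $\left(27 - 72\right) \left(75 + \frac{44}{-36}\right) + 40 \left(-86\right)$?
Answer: $-6760$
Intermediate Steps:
$\left(27 - 72\right) \left(75 + \frac{44}{-36}\right) + 40 \left(-86\right) = - 45 \left(75 + 44 \left(- \frac{1}{36}\right)\right) - 3440 = - 45 \left(75 - \frac{11}{9}\right) - 3440 = \left(-45\right) \frac{664}{9} - 3440 = -3320 - 3440 = -6760$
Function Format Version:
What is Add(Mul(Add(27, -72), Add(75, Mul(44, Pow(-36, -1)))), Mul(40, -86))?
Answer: -6760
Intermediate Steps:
Add(Mul(Add(27, -72), Add(75, Mul(44, Pow(-36, -1)))), Mul(40, -86)) = Add(Mul(-45, Add(75, Mul(44, Rational(-1, 36)))), -3440) = Add(Mul(-45, Add(75, Rational(-11, 9))), -3440) = Add(Mul(-45, Rational(664, 9)), -3440) = Add(-3320, -3440) = -6760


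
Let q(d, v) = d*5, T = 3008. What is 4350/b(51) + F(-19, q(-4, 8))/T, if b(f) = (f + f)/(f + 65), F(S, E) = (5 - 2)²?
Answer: 252972953/51136 ≈ 4947.1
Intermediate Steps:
q(d, v) = 5*d
F(S, E) = 9 (F(S, E) = 3² = 9)
b(f) = 2*f/(65 + f) (b(f) = (2*f)/(65 + f) = 2*f/(65 + f))
4350/b(51) + F(-19, q(-4, 8))/T = 4350/((2*51/(65 + 51))) + 9/3008 = 4350/((2*51/116)) + 9*(1/3008) = 4350/((2*51*(1/116))) + 9/3008 = 4350/(51/58) + 9/3008 = 4350*(58/51) + 9/3008 = 84100/17 + 9/3008 = 252972953/51136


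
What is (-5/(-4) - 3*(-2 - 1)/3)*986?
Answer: 8381/2 ≈ 4190.5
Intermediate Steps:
(-5/(-4) - 3*(-2 - 1)/3)*986 = (-5*(-¼) - 3*(-3)*(⅓))*986 = (5/4 + 9*(⅓))*986 = (5/4 + 3)*986 = (17/4)*986 = 8381/2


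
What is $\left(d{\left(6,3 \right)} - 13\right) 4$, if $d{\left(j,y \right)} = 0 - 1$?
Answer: $-56$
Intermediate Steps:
$d{\left(j,y \right)} = -1$
$\left(d{\left(6,3 \right)} - 13\right) 4 = \left(-1 - 13\right) 4 = \left(-14\right) 4 = -56$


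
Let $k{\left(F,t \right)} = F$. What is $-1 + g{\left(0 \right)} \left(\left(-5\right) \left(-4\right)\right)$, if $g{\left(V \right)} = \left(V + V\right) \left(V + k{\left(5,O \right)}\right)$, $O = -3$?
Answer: $-1$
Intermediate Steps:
$g{\left(V \right)} = 2 V \left(5 + V\right)$ ($g{\left(V \right)} = \left(V + V\right) \left(V + 5\right) = 2 V \left(5 + V\right)$)
$-1 + g{\left(0 \right)} \left(\left(-5\right) \left(-4\right)\right) = -1 + 2 \cdot 0 \left(5 + 0\right) \left(\left(-5\right) \left(-4\right)\right) = -1 + 2 \cdot 0 \cdot 5 \cdot 20 = -1 + 0 \cdot 20 = -1 + 0 = -1$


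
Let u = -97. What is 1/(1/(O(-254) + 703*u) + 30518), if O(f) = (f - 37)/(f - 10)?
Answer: 6000711/183129698210 ≈ 3.2768e-5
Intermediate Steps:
O(f) = (-37 + f)/(-10 + f)
1/(1/(O(-254) + 703*u) + 30518) = 1/(1/((-37 - 254)/(-10 - 254) + 703*(-97)) + 30518) = 1/(1/(-291/(-264) - 68191) + 30518) = 1/(1/(-1/264*(-291) - 68191) + 30518) = 1/(1/(97/88 - 68191) + 30518) = 1/(1/(-6000711/88) + 30518) = 1/(-88/6000711 + 30518) = 1/(183129698210/6000711) = 6000711/183129698210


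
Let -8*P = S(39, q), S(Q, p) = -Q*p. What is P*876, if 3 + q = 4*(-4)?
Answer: -162279/2 ≈ -81140.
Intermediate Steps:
q = -19 (q = -3 + 4*(-4) = -3 - 16 = -19)
S(Q, p) = -Q*p
P = -741/8 (P = -(-1)*39*(-19)/8 = -1/8*741 = -741/8 ≈ -92.625)
P*876 = -741/8*876 = -162279/2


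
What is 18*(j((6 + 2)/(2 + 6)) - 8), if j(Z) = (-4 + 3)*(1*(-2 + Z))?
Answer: -126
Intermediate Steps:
j(Z) = 2 - Z (j(Z) = -(-2 + Z) = 2 - Z)
18*(j((6 + 2)/(2 + 6)) - 8) = 18*((2 - (6 + 2)/(2 + 6)) - 8) = 18*((2 - 8/8) - 8) = 18*((2 - 1*1) - 8) = 18*((2 - 1) - 8) = 18*(1 - 8) = 18*(-7) = -126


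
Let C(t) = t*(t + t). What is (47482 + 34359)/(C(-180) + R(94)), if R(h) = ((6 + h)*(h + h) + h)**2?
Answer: 81841/357048036 ≈ 0.00022922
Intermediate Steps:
C(t) = 2*t**2 (C(t) = t*(2*t) = 2*t**2)
R(h) = (h + 2*h*(6 + h))**2 (R(h) = ((6 + h)*(2*h) + h)**2 = (2*h*(6 + h) + h)**2 = (h + 2*h*(6 + h))**2)
(47482 + 34359)/(C(-180) + R(94)) = (47482 + 34359)/(2*(-180)**2 + 94**2*(13 + 2*94)**2) = 81841/(2*32400 + 8836*(13 + 188)**2) = 81841/(64800 + 8836*201**2) = 81841/(64800 + 8836*40401) = 81841/(64800 + 356983236) = 81841/357048036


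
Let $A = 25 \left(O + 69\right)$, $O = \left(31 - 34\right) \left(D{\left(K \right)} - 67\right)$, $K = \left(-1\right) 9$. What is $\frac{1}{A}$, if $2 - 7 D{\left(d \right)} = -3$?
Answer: $\frac{7}{46875} \approx 0.00014933$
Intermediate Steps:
$K = -9$
$D{\left(d \right)} = \frac{5}{7}$ ($D{\left(d \right)} = \frac{2}{7} - - \frac{3}{7} = \frac{2}{7} + \frac{3}{7} = \frac{5}{7}$)
$O = \frac{1392}{7}$ ($O = \left(31 - 34\right) \left(\frac{5}{7} - 67\right) = \left(-3\right) \left(- \frac{464}{7}\right) = \frac{1392}{7} \approx 198.86$)
$A = \frac{46875}{7}$ ($A = 25 \left(\frac{1392}{7} + 69\right) = 25 \cdot \frac{1875}{7} = \frac{46875}{7} \approx 6696.4$)
$\frac{1}{A} = \frac{1}{\frac{46875}{7}} = \frac{7}{46875}$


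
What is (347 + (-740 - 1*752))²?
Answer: 1311025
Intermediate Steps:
(347 + (-740 - 1*752))² = (347 + (-740 - 752))² = (347 - 1492)² = (-1145)² = 1311025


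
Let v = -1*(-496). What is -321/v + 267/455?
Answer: -13623/225680 ≈ -0.060364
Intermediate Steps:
v = 496
-321/v + 267/455 = -321/496 + 267/455 = -13623/225680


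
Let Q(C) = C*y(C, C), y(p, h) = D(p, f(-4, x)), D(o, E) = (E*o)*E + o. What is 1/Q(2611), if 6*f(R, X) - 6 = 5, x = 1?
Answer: 36/1070319397 ≈ 3.3635e-8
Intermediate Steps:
f(R, X) = 11/6 (f(R, X) = 1 + (⅙)*5 = 1 + ⅚ = 11/6)
D(o, E) = o + o*E² (D(o, E) = o*E² + o = o + o*E²)
y(p, h) = 157*p/36 (y(p, h) = p*(1 + (11/6)²) = p*(1 + 121/36) = p*(157/36) = 157*p/36)
Q(C) = 157*C²/36 (Q(C) = C*(157*C/36) = 157*C²/36)
1/Q(2611) = 1/((157/36)*2611²) = 1/((157/36)*6817321) = 1/(1070319397/36) = 36/1070319397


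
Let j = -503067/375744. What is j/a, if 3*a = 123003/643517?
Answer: -107910722213/5135293248 ≈ -21.014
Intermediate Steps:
j = -167689/125248 (j = -503067*1/375744 = -167689/125248 ≈ -1.3389)
a = 41001/643517 (a = (123003/643517)/3 = (123003*(1/643517))/3 = (⅓)*(123003/643517) = 41001/643517 ≈ 0.063714)
j/a = -167689/(125248*41001/643517) = -167689/125248*643517/41001 = -107910722213/5135293248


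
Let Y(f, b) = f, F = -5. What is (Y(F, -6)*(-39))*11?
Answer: 2145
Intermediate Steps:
(Y(F, -6)*(-39))*11 = -5*(-39)*11 = 195*11 = 2145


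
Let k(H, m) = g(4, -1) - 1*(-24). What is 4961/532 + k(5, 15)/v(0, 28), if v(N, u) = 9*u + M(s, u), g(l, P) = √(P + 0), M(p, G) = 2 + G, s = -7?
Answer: 235295/25004 + I/282 ≈ 9.4103 + 0.0035461*I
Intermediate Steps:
g(l, P) = √P
k(H, m) = 24 + I (k(H, m) = √(-1) - 1*(-24) = I + 24 = 24 + I)
v(N, u) = 2 + 10*u (v(N, u) = 9*u + (2 + u) = 2 + 10*u)
4961/532 + k(5, 15)/v(0, 28) = 4961/532 + (24 + I)/(2 + 10*28) = 4961*(1/532) + (24 + I)/(2 + 280) = 4961/532 + (24 + I)/282 = 4961/532 + (24 + I)*(1/282) = 4961/532 + (4/47 + I/282) = 235295/25004 + I/282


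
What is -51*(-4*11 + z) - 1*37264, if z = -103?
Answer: -29767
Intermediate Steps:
-51*(-4*11 + z) - 1*37264 = -51*(-4*11 - 103) - 1*37264 = -51*(-44 - 103) - 37264 = -51*(-147) - 37264 = 7497 - 37264 = -29767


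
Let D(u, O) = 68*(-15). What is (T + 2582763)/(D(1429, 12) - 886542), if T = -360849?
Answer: -370319/147927 ≈ -2.5034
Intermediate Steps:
D(u, O) = -1020
(T + 2582763)/(D(1429, 12) - 886542) = (-360849 + 2582763)/(-1020 - 886542) = 2221914/(-887562) = 2221914*(-1/887562) = -370319/147927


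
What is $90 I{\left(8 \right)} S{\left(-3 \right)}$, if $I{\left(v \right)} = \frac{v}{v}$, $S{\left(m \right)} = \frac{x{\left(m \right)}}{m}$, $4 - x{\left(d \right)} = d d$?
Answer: $150$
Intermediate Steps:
$x{\left(d \right)} = 4 - d^{2}$ ($x{\left(d \right)} = 4 - d d = 4 - d^{2}$)
$S{\left(m \right)} = \frac{4 - m^{2}}{m}$
$I{\left(v \right)} = 1$
$90 I{\left(8 \right)} S{\left(-3 \right)} = 90 \cdot 1 \left(\left(-1\right) \left(-3\right) + \frac{4}{-3}\right) = 90 \left(3 + 4 \left(- \frac{1}{3}\right)\right) = 90 \left(3 - \frac{4}{3}\right) = 90 \cdot \frac{5}{3} = 150$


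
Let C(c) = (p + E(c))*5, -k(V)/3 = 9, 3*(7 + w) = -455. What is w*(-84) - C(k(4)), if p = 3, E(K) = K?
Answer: 13448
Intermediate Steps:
w = -476/3 (w = -7 + (⅓)*(-455) = -7 - 455/3 = -476/3 ≈ -158.67)
k(V) = -27 (k(V) = -3*9 = -27)
C(c) = 15 + 5*c (C(c) = (3 + c)*5 = 15 + 5*c)
w*(-84) - C(k(4)) = -476/3*(-84) - (15 + 5*(-27)) = 13328 - (15 - 135) = 13328 - 1*(-120) = 13328 + 120 = 13448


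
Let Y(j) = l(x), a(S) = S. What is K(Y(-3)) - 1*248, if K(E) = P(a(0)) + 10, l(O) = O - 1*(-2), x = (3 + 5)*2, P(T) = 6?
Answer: -232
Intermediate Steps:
x = 16 (x = 8*2 = 16)
l(O) = 2 + O (l(O) = O + 2 = 2 + O)
Y(j) = 18 (Y(j) = 2 + 16 = 18)
K(E) = 16 (K(E) = 6 + 10 = 16)
K(Y(-3)) - 1*248 = 16 - 1*248 = 16 - 248 = -232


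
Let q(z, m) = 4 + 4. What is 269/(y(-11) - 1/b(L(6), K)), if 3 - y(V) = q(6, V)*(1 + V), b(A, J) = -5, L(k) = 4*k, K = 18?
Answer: 1345/416 ≈ 3.2332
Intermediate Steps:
q(z, m) = 8
y(V) = -5 - 8*V (y(V) = 3 - 8*(1 + V) = 3 - (8 + 8*V) = 3 + (-8 - 8*V) = -5 - 8*V)
269/(y(-11) - 1/b(L(6), K)) = 269/((-5 - 8*(-11)) - 1/(-5)) = 269/((-5 + 88) - 1*(-⅕)) = 269/(83 + ⅕) = 269/(416/5) = 269*(5/416) = 1345/416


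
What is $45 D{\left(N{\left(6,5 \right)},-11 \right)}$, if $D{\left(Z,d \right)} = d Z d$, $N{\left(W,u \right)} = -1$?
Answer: $-5445$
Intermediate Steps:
$D{\left(Z,d \right)} = Z d^{2}$ ($D{\left(Z,d \right)} = Z d d = Z d^{2}$)
$45 D{\left(N{\left(6,5 \right)},-11 \right)} = 45 \left(- \left(-11\right)^{2}\right) = 45 \left(\left(-1\right) 121\right) = 45 \left(-121\right) = -5445$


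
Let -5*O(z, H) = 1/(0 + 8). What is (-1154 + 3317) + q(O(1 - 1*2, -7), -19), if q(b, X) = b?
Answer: 86519/40 ≈ 2163.0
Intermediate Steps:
O(z, H) = -1/40 (O(z, H) = -1/(5*(0 + 8)) = -⅕/8 = -⅕*⅛ = -1/40)
(-1154 + 3317) + q(O(1 - 1*2, -7), -19) = (-1154 + 3317) - 1/40 = 2163 - 1/40 = 86519/40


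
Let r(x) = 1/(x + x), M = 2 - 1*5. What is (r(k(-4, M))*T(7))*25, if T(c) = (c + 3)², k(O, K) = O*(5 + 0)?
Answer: -125/2 ≈ -62.500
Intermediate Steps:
M = -3 (M = 2 - 5 = -3)
k(O, K) = 5*O (k(O, K) = O*5 = 5*O)
T(c) = (3 + c)²
r(x) = 1/(2*x)
(r(k(-4, M))*T(7))*25 = ((1/(2*((5*(-4)))))*(3 + 7)²)*25 = (((½)/(-20))*10²)*25 = (((½)*(-1/20))*100)*25 = -1/40*100*25 = -5/2*25 = -125/2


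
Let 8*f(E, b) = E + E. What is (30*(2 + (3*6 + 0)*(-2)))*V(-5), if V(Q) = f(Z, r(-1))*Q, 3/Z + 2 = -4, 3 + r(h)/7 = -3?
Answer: -1275/2 ≈ -637.50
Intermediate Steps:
r(h) = -42 (r(h) = -21 + 7*(-3) = -21 - 21 = -42)
Z = -1/2 (Z = 3/(-2 - 4) = 3/(-6) = 3*(-1/6) = -1/2 ≈ -0.50000)
f(E, b) = E/4 (f(E, b) = (E + E)/8 = (2*E)/8 = E/4)
V(Q) = -Q/8 (V(Q) = ((1/4)*(-1/2))*Q = -Q/8)
(30*(2 + (3*6 + 0)*(-2)))*V(-5) = (30*(2 + (3*6 + 0)*(-2)))*(-1/8*(-5)) = (30*(2 + (18 + 0)*(-2)))*(5/8) = (30*(2 + 18*(-2)))*(5/8) = (30*(2 - 36))*(5/8) = (30*(-34))*(5/8) = -1020*5/8 = -1275/2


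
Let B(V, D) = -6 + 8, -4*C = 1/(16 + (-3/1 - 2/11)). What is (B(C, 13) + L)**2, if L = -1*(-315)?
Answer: 100489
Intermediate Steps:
L = 315
C = -11/564 (C = -1/(4*(16 + (-3/1 - 2/11))) = -1/(4*(16 + (-3*1 - 2*1/11))) = -1/(4*(16 + (-3 - 2/11))) = -1/(4*(16 - 35/11)) = -1/(4*141/11) = -1/4*11/141 = -11/564 ≈ -0.019504)
B(V, D) = 2
(B(C, 13) + L)**2 = (2 + 315)**2 = 317**2 = 100489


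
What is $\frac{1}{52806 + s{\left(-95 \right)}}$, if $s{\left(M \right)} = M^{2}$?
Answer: $\frac{1}{61831} \approx 1.6173 \cdot 10^{-5}$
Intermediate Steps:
$\frac{1}{52806 + s{\left(-95 \right)}} = \frac{1}{52806 + \left(-95\right)^{2}} = \frac{1}{52806 + 9025} = \frac{1}{61831}$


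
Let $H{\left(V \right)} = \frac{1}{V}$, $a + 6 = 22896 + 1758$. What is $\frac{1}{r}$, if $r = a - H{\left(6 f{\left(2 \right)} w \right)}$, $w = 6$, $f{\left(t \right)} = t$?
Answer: $\frac{72}{1774655} \approx 4.0571 \cdot 10^{-5}$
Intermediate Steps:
$a = 24648$ ($a = -6 + \left(22896 + 1758\right) = -6 + 24654 = 24648$)
$r = \frac{1774655}{72}$ ($r = 24648 - \frac{1}{6 \cdot 2 \cdot 6} = 24648 - \frac{1}{12 \cdot 6} = 24648 - \frac{1}{72} = \frac{1774655}{72} \approx 24648.0$)
$\frac{1}{r} = \frac{1}{\frac{1774655}{72}} = \frac{72}{1774655}$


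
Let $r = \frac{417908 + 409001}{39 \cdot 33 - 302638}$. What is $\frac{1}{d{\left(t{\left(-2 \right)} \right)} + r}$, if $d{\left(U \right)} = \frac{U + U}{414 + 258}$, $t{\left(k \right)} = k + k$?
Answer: $- \frac{25313484}{69761707} \approx -0.36286$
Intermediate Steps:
$t{\left(k \right)} = 2 k$
$d{\left(U \right)} = \frac{U}{336}$ ($d{\left(U \right)} = \frac{2 U}{672} = 2 U \frac{1}{672} = \frac{U}{336}$)
$r = - \frac{826909}{301351}$ ($r = \frac{826909}{1287 - 302638} = \frac{826909}{-301351} = 826909 \left(- \frac{1}{301351}\right) = - \frac{826909}{301351} \approx -2.744$)
$\frac{1}{d{\left(t{\left(-2 \right)} \right)} + r} = \frac{1}{\frac{2 \left(-2\right)}{336} - \frac{826909}{301351}} = \frac{1}{\frac{1}{336} \left(-4\right) - \frac{826909}{301351}} = \frac{1}{- \frac{1}{84} - \frac{826909}{301351}} = \frac{1}{- \frac{69761707}{25313484}} = - \frac{25313484}{69761707}$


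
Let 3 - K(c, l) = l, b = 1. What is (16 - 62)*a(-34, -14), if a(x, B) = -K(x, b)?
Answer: 92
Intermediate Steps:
K(c, l) = 3 - l
a(x, B) = -2 (a(x, B) = -(3 - 1*1) = -(3 - 1) = -1*2 = -2)
(16 - 62)*a(-34, -14) = (16 - 62)*(-2) = -46*(-2) = 92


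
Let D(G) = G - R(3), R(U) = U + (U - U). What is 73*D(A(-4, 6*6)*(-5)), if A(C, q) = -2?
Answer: 511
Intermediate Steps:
R(U) = U (R(U) = U + 0 = U)
D(G) = -3 + G (D(G) = G - 1*3 = G - 3 = -3 + G)
73*D(A(-4, 6*6)*(-5)) = 73*(-3 - 2*(-5)) = 73*(-3 + 10) = 73*7 = 511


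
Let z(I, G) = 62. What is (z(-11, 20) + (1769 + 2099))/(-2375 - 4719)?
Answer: -1965/3547 ≈ -0.55399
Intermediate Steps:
(z(-11, 20) + (1769 + 2099))/(-2375 - 4719) = (62 + (1769 + 2099))/(-2375 - 4719) = (62 + 3868)/(-7094) = 3930*(-1/7094) = -1965/3547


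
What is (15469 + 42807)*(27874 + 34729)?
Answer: 3648252428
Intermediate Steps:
(15469 + 42807)*(27874 + 34729) = 58276*62603 = 3648252428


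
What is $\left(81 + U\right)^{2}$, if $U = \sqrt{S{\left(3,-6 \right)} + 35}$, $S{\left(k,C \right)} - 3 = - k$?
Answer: $\left(81 + \sqrt{35}\right)^{2} \approx 7554.4$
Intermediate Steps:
$S{\left(k,C \right)} = 3 - k$
$U = \sqrt{35}$ ($U = \sqrt{\left(3 - 3\right) + 35} = \sqrt{0 + 35} = \sqrt{35} \approx 5.9161$)
$\left(81 + U\right)^{2} = \left(81 + \sqrt{35}\right)^{2}$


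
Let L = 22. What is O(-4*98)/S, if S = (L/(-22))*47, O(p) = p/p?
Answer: -1/47 ≈ -0.021277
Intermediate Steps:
O(p) = 1
S = -47 (S = (22/(-22))*47 = (22*(-1/22))*47 = -1*47 = -47)
O(-4*98)/S = 1/(-47) = 1*(-1/47) = -1/47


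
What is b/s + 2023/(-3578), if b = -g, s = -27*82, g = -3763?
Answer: -4485734/1980423 ≈ -2.2650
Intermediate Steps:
s = -2214
b = 3763 (b = -1*(-3763) = 3763)
b/s + 2023/(-3578) = 3763/(-2214) + 2023/(-3578) = 3763*(-1/2214) + 2023*(-1/3578) = -3763/2214 - 2023/3578 = -4485734/1980423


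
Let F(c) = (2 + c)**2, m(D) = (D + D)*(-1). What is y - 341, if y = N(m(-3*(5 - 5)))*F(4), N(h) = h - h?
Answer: -341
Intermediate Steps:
m(D) = -2*D (m(D) = (2*D)*(-1) = -2*D)
N(h) = 0
y = 0 (y = 0*(2 + 4)**2 = 0*6**2 = 0*36 = 0)
y - 341 = 0 - 341 = -341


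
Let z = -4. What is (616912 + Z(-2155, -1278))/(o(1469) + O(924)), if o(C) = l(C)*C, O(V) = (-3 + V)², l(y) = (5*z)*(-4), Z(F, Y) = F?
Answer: 614757/965761 ≈ 0.63655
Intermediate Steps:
l(y) = 80 (l(y) = (5*(-4))*(-4) = -20*(-4) = 80)
o(C) = 80*C
(616912 + Z(-2155, -1278))/(o(1469) + O(924)) = (616912 - 2155)/(80*1469 + (-3 + 924)²) = 614757/(117520 + 921²) = 614757/(117520 + 848241) = 614757/965761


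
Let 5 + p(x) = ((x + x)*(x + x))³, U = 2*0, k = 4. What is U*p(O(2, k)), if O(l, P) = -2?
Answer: 0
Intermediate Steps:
U = 0
p(x) = -5 + 64*x⁶ (p(x) = -5 + ((x + x)*(x + x))³ = -5 + ((2*x)*(2*x))³ = -5 + (4*x²)³ = -5 + 64*x⁶)
U*p(O(2, k)) = 0*(-5 + 64*(-2)⁶) = 0*(-5 + 64*64) = 0*(-5 + 4096) = 0*4091 = 0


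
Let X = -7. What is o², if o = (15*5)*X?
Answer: 275625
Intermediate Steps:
o = -525 (o = (15*5)*(-7) = 75*(-7) = -525)
o² = (-525)² = 275625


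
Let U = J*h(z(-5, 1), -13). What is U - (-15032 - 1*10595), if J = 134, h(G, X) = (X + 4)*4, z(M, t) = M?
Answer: 20803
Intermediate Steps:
h(G, X) = 16 + 4*X (h(G, X) = (4 + X)*4 = 16 + 4*X)
U = -4824 (U = 134*(16 + 4*(-13)) = 134*(16 - 52) = 134*(-36) = -4824)
U - (-15032 - 1*10595) = -4824 - (-15032 - 1*10595) = -4824 - (-15032 - 10595) = -4824 - 1*(-25627) = -4824 + 25627 = 20803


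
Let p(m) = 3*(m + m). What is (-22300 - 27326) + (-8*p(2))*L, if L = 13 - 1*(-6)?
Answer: -51450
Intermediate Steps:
L = 19 (L = 13 + 6 = 19)
p(m) = 6*m (p(m) = 3*(2*m) = 6*m)
(-22300 - 27326) + (-8*p(2))*L = (-22300 - 27326) - 48*2*19 = -49626 - 8*12*19 = -49626 - 96*19 = -49626 - 1824 = -51450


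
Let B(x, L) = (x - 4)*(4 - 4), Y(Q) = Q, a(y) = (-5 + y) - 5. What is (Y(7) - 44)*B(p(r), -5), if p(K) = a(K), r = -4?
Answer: 0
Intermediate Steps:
a(y) = -10 + y
p(K) = -10 + K
B(x, L) = 0 (B(x, L) = (-4 + x)*0 = 0)
(Y(7) - 44)*B(p(r), -5) = (7 - 44)*0 = -37*0 = 0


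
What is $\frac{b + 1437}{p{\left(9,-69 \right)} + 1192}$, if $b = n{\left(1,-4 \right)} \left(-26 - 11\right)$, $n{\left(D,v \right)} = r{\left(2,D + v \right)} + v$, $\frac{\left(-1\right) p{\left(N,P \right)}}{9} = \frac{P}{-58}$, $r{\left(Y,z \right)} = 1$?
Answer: $\frac{89784}{68515} \approx 1.3104$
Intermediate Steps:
$p{\left(N,P \right)} = \frac{9 P}{58}$ ($p{\left(N,P \right)} = - 9 \frac{P}{-58} = - 9 P \left(- \frac{1}{58}\right) = - 9 \left(- \frac{P}{58}\right) = \frac{9 P}{58}$)
$n{\left(D,v \right)} = 1 + v$
$b = 111$ ($b = \left(1 - 4\right) \left(-26 - 11\right) = \left(-3\right) \left(-37\right) = 111$)
$\frac{b + 1437}{p{\left(9,-69 \right)} + 1192} = \frac{111 + 1437}{\frac{9}{58} \left(-69\right) + 1192} = \frac{1548}{- \frac{621}{58} + 1192} = \frac{1548}{\frac{68515}{58}} = 1548 \cdot \frac{58}{68515} = \frac{89784}{68515}$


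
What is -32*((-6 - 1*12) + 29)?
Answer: -352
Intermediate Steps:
-32*((-6 - 1*12) + 29) = -32*((-6 - 12) + 29) = -32*(-18 + 29) = -32*11 = -1*352 = -352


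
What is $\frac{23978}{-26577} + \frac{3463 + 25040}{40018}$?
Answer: $- \frac{202027373}{1063558386} \approx -0.18995$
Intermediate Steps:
$\frac{23978}{-26577} + \frac{3463 + 25040}{40018} = 23978 \left(- \frac{1}{26577}\right) + 28503 \cdot \frac{1}{40018} = - \frac{23978}{26577} + \frac{28503}{40018} = - \frac{202027373}{1063558386}$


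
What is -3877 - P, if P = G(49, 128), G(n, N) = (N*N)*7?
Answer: -118565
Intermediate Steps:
G(n, N) = 7*N**2 (G(n, N) = N**2*7 = 7*N**2)
P = 114688 (P = 7*128**2 = 7*16384 = 114688)
-3877 - P = -3877 - 1*114688 = -3877 - 114688 = -118565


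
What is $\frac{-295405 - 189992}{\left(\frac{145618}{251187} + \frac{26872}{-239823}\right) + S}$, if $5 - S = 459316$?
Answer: $\frac{9746839699561899}{9223019777499887} \approx 1.0568$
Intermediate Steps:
$S = -459311$ ($S = 5 - 459316 = -459311$)
$\frac{-295405 - 189992}{\left(\frac{145618}{251187} + \frac{26872}{-239823}\right) + S} = \frac{-295405 - 189992}{\left(\frac{145618}{251187} + \frac{26872}{-239823}\right) - 459311} = - \frac{485397}{\left(145618 \cdot \frac{1}{251187} + 26872 \left(- \frac{1}{239823}\right)\right) - 459311} = - \frac{485397}{\left(\frac{145618}{251187} - \frac{26872}{239823}\right) - 459311} = - \frac{485397}{\frac{9390882850}{20080139967} - 459311} = - \frac{485397}{- \frac{9223019777499887}{20080139967}} = \left(-485397\right) \left(- \frac{20080139967}{9223019777499887}\right) = \frac{9746839699561899}{9223019777499887}$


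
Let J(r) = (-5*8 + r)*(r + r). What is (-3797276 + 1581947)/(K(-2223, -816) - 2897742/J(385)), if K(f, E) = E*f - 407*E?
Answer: -98083691475/95017209043 ≈ -1.0323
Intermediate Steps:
J(r) = 2*r*(-40 + r) (J(r) = (-40 + r)*(2*r) = 2*r*(-40 + r))
K(f, E) = -407*E + E*f
(-3797276 + 1581947)/(K(-2223, -816) - 2897742/J(385)) = (-3797276 + 1581947)/(-816*(-407 - 2223) - 2897742*1/(770*(-40 + 385))) = -2215329/(-816*(-2630) - 2897742/(2*385*345)) = -2215329/(2146080 - 2897742/265650) = -2215329/(2146080 - 2897742*1/265650) = -2215329/(2146080 - 482957/44275) = -2215329/95017209043/44275 = -2215329*44275/95017209043 = -98083691475/95017209043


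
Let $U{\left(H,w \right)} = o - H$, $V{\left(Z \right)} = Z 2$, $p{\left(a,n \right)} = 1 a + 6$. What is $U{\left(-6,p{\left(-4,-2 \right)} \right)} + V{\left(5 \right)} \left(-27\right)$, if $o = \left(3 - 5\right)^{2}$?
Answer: $-260$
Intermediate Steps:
$p{\left(a,n \right)} = 6 + a$ ($p{\left(a,n \right)} = a + 6 = 6 + a$)
$V{\left(Z \right)} = 2 Z$
$o = 4$ ($o = \left(-2\right)^{2} = 4$)
$U{\left(H,w \right)} = 4 - H$
$U{\left(-6,p{\left(-4,-2 \right)} \right)} + V{\left(5 \right)} \left(-27\right) = \left(4 - -6\right) + 2 \cdot 5 \left(-27\right) = \left(4 + 6\right) + 10 \left(-27\right) = 10 - 270 = -260$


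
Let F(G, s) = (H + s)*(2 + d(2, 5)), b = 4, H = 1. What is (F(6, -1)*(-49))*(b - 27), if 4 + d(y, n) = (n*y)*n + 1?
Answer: 0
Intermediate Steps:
d(y, n) = -3 + y*n² (d(y, n) = -4 + ((n*y)*n + 1) = -4 + (y*n² + 1) = -4 + (1 + y*n²) = -3 + y*n²)
F(G, s) = 49 + 49*s (F(G, s) = (1 + s)*(2 + (-3 + 2*5²)) = (1 + s)*(2 + (-3 + 2*25)) = (1 + s)*(2 + (-3 + 50)) = (1 + s)*(2 + 47) = (1 + s)*49 = 49 + 49*s)
(F(6, -1)*(-49))*(b - 27) = ((49 + 49*(-1))*(-49))*(4 - 27) = ((49 - 49)*(-49))*(-23) = (0*(-49))*(-23) = 0*(-23) = 0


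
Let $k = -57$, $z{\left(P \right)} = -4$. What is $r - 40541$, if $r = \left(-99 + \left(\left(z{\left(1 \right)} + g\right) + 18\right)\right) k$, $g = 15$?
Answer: $-36551$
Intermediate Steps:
$r = 3990$ ($r = \left(-99 + \left(\left(-4 + 15\right) + 18\right)\right) \left(-57\right) = \left(-99 + \left(11 + 18\right)\right) \left(-57\right) = \left(-99 + 29\right) \left(-57\right) = \left(-70\right) \left(-57\right) = 3990$)
$r - 40541 = 3990 - 40541 = -36551$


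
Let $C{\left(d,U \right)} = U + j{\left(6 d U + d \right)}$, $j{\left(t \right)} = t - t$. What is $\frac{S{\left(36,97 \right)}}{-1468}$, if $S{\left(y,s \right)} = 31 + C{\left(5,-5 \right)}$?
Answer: $- \frac{13}{734} \approx -0.017711$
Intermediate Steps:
$j{\left(t \right)} = 0$
$C{\left(d,U \right)} = U$ ($C{\left(d,U \right)} = U + 0 = U$)
$S{\left(y,s \right)} = 26$ ($S{\left(y,s \right)} = 31 - 5 = 26$)
$\frac{S{\left(36,97 \right)}}{-1468} = \frac{26}{-1468} = 26 \left(- \frac{1}{1468}\right) = - \frac{13}{734}$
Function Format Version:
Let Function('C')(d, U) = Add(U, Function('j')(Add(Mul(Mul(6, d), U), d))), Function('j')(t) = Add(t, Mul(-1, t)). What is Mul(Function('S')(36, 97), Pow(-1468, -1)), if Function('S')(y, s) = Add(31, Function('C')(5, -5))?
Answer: Rational(-13, 734) ≈ -0.017711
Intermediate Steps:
Function('j')(t) = 0
Function('C')(d, U) = U (Function('C')(d, U) = Add(U, 0) = U)
Function('S')(y, s) = 26 (Function('S')(y, s) = Add(31, -5) = 26)
Mul(Function('S')(36, 97), Pow(-1468, -1)) = Mul(26, Pow(-1468, -1)) = Mul(26, Rational(-1, 1468)) = Rational(-13, 734)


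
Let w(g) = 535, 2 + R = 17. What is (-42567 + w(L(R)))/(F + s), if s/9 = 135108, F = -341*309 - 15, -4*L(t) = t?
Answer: -10508/277647 ≈ -0.037847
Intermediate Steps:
R = 15 (R = -2 + 17 = 15)
L(t) = -t/4
F = -105384 (F = -105369 - 15 = -105384)
s = 1215972 (s = 9*135108 = 1215972)
(-42567 + w(L(R)))/(F + s) = (-42567 + 535)/(-105384 + 1215972) = -42032/1110588 = -42032*1/1110588 = -10508/277647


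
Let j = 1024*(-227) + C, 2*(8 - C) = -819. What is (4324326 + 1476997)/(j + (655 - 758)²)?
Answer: -11602646/442843 ≈ -26.200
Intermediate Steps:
C = 835/2 (C = 8 - ½*(-819) = 8 + 819/2 = 835/2 ≈ 417.50)
j = -464061/2 (j = 1024*(-227) + 835/2 = -232448 + 835/2 = -464061/2 ≈ -2.3203e+5)
(4324326 + 1476997)/(j + (655 - 758)²) = (4324326 + 1476997)/(-464061/2 + (655 - 758)²) = 5801323/(-464061/2 + (-103)²) = 5801323/(-464061/2 + 10609) = 5801323/(-442843/2) = 5801323*(-2/442843) = -11602646/442843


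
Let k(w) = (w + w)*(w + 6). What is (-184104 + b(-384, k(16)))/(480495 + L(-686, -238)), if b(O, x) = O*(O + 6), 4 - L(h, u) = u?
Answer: -38952/480737 ≈ -0.081026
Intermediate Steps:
L(h, u) = 4 - u
k(w) = 2*w*(6 + w) (k(w) = (2*w)*(6 + w) = 2*w*(6 + w))
b(O, x) = O*(6 + O)
(-184104 + b(-384, k(16)))/(480495 + L(-686, -238)) = (-184104 - 384*(6 - 384))/(480495 + (4 - 1*(-238))) = (-184104 - 384*(-378))/(480495 + (4 + 238)) = (-184104 + 145152)/(480495 + 242) = -38952/480737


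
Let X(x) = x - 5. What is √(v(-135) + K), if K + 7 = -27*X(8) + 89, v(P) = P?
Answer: I*√134 ≈ 11.576*I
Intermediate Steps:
X(x) = -5 + x
K = 1 (K = -7 + (-27*(-5 + 8) + 89) = -7 + (-27*3 + 89) = -7 + (-81 + 89) = -7 + 8 = 1)
√(v(-135) + K) = √(-135 + 1) = √(-134) = I*√134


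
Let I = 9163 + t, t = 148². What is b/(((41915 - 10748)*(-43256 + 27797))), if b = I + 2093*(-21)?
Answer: 12886/481810653 ≈ 2.6745e-5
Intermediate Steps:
t = 21904
I = 31067 (I = 9163 + 21904 = 31067)
b = -12886 (b = 31067 + 2093*(-21) = 31067 - 43953 = -12886)
b/(((41915 - 10748)*(-43256 + 27797))) = -12886*1/((-43256 + 27797)*(41915 - 10748)) = -12886/(31167*(-15459)) = -12886/(-481810653) = -12886*(-1/481810653) = 12886/481810653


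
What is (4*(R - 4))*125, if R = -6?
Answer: -5000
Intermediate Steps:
(4*(R - 4))*125 = (4*(-6 - 4))*125 = (4*(-10))*125 = -40*125 = -5000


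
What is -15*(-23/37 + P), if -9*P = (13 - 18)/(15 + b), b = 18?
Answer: 33230/3663 ≈ 9.0718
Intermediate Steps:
P = 5/297 (P = -(13 - 18)/(9*(15 + 18)) = -(-5)/(9*33) = -⅑*(-5/33) = 5/297 ≈ 0.016835)
-15*(-23/37 + P) = -15*(-23/37 + 5/297) = -15*(-6646/10989) = 33230/3663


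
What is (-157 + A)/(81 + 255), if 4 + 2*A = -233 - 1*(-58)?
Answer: -493/672 ≈ -0.73363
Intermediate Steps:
A = -179/2 (A = -2 + (-233 - 1*(-58))/2 = -2 + (-233 + 58)/2 = -2 + (1/2)*(-175) = -2 - 175/2 = -179/2 ≈ -89.500)
(-157 + A)/(81 + 255) = (-157 - 179/2)/(81 + 255) = -493/2/336 = -493/2*1/336 = -493/672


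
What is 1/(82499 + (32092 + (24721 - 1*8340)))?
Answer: 1/130972 ≈ 7.6352e-6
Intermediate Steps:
1/(82499 + (32092 + (24721 - 1*8340))) = 1/(82499 + (32092 + (24721 - 8340))) = 1/(82499 + (32092 + 16381)) = 1/(82499 + 48473) = 1/130972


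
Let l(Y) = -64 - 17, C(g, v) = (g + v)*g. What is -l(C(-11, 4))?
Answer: 81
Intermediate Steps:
C(g, v) = g*(g + v)
l(Y) = -81
-l(C(-11, 4)) = -1*(-81) = 81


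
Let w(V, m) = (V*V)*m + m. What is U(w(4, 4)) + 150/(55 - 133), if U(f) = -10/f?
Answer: -915/442 ≈ -2.0701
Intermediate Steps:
w(V, m) = m + m*V**2 (w(V, m) = V**2*m + m = m*V**2 + m = m + m*V**2)
U(w(4, 4)) + 150/(55 - 133) = -10*1/(4*(1 + 4**2)) + 150/(55 - 133) = -10*1/(4*(1 + 16)) + 150/(-78) = -10/(4*17) - 1/78*150 = -10/68 - 25/13 = -10*1/68 - 25/13 = -5/34 - 25/13 = -915/442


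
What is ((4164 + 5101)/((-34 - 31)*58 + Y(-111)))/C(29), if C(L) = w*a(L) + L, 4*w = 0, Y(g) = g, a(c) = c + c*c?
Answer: -9265/112549 ≈ -0.082320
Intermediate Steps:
a(c) = c + c**2
w = 0 (w = (1/4)*0 = 0)
C(L) = L (C(L) = 0*(L*(1 + L)) + L = 0 + L = L)
((4164 + 5101)/((-34 - 31)*58 + Y(-111)))/C(29) = ((4164 + 5101)/((-34 - 31)*58 - 111))/29 = (9265/(-65*58 - 111))*(1/29) = (9265/(-3770 - 111))*(1/29) = (9265/(-3881))*(1/29) = (9265*(-1/3881))*(1/29) = -9265/3881*1/29 = -9265/112549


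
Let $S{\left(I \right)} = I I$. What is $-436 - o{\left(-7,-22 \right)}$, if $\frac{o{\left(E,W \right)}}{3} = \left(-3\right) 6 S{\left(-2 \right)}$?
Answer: $-220$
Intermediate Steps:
$S{\left(I \right)} = I^{2}$
$o{\left(E,W \right)} = -216$ ($o{\left(E,W \right)} = 3 \left(-3\right) 6 \left(-2\right)^{2} = 3 \left(\left(-18\right) 4\right) = 3 \left(-72\right) = -216$)
$-436 - o{\left(-7,-22 \right)} = -436 - -216 = -436 + 216 = -220$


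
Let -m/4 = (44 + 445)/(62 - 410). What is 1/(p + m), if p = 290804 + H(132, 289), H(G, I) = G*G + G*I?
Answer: 29/10045067 ≈ 2.8870e-6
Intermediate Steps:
H(G, I) = G² + G*I
m = 163/29 (m = -4*(44 + 445)/(62 - 410) = -1956/(-348) = -1956*(-1)/348 = -4*(-163/116) = 163/29 ≈ 5.6207)
p = 346376 (p = 290804 + 132*(132 + 289) = 290804 + 132*421 = 290804 + 55572 = 346376)
1/(p + m) = 1/(346376 + 163/29) = 1/(10045067/29) = 29/10045067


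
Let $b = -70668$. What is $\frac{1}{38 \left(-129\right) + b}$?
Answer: $- \frac{1}{75570} \approx -1.3233 \cdot 10^{-5}$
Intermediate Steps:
$\frac{1}{38 \left(-129\right) + b} = \frac{1}{38 \left(-129\right) - 70668} = \frac{1}{-4902 - 70668} = \frac{1}{-75570} = - \frac{1}{75570}$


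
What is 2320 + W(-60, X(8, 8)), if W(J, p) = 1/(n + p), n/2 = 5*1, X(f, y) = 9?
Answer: 44081/19 ≈ 2320.1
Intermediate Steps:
n = 10 (n = 2*(5*1) = 2*5 = 10)
W(J, p) = 1/(10 + p)
2320 + W(-60, X(8, 8)) = 2320 + 1/(10 + 9) = 2320 + 1/19 = 44081/19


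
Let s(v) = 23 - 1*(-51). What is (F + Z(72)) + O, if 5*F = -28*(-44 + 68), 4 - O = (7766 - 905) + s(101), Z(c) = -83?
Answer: -35742/5 ≈ -7148.4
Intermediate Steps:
s(v) = 74 (s(v) = 23 + 51 = 74)
O = -6931 (O = 4 - ((7766 - 905) + 74) = 4 - (6861 + 74) = 4 - 1*6935 = 4 - 6935 = -6931)
F = -672/5 (F = (-28*(-44 + 68))/5 = (-28*24)/5 = (⅕)*(-672) = -672/5 ≈ -134.40)
(F + Z(72)) + O = (-672/5 - 83) - 6931 = -1087/5 - 6931 = -35742/5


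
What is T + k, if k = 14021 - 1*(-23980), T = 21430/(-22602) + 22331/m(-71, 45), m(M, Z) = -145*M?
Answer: 4421322605501/116343795 ≈ 38002.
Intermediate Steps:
T = 142051706/116343795 (T = 21430/(-22602) + 22331/((-145*(-71))) = 21430*(-1/22602) + 22331/10295 = -10715/11301 + 22331*(1/10295) = -10715/11301 + 22331/10295 = 142051706/116343795 ≈ 1.2210)
k = 38001 (k = 14021 + 23980 = 38001)
T + k = 142051706/116343795 + 38001 = 4421322605501/116343795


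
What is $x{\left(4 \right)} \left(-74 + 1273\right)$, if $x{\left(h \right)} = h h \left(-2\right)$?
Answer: $-38368$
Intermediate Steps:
$x{\left(h \right)} = - 2 h^{2}$ ($x{\left(h \right)} = h^{2} \left(-2\right) = - 2 h^{2}$)
$x{\left(4 \right)} \left(-74 + 1273\right) = - 2 \cdot 4^{2} \left(-74 + 1273\right) = \left(-2\right) 16 \cdot 1199 = \left(-32\right) 1199 = -38368$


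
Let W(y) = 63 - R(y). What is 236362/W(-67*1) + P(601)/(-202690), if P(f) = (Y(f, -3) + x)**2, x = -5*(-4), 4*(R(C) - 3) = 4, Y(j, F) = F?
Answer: 47908196729/11958710 ≈ 4006.1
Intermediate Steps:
R(C) = 4 (R(C) = 3 + (1/4)*4 = 3 + 1 = 4)
x = 20
W(y) = 59 (W(y) = 63 - 1*4 = 63 - 4 = 59)
P(f) = 289 (P(f) = (-3 + 20)**2 = 17**2 = 289)
236362/W(-67*1) + P(601)/(-202690) = 236362/59 + 289/(-202690) = 236362*(1/59) + 289*(-1/202690) = 236362/59 - 289/202690 = 47908196729/11958710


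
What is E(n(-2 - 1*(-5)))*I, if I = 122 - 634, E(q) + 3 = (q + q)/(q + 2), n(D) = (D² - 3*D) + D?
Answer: 4608/5 ≈ 921.60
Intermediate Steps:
n(D) = D² - 2*D
E(q) = -3 + 2*q/(2 + q) (E(q) = -3 + (q + q)/(q + 2) = -3 + (2*q)/(2 + q) = -3 + 2*q/(2 + q))
I = -512
E(n(-2 - 1*(-5)))*I = ((-6 - (-2 - 1*(-5))*(-2 + (-2 - 1*(-5))))/(2 + (-2 - 1*(-5))*(-2 + (-2 - 1*(-5)))))*(-512) = ((-6 - (-2 + 5)*(-2 + (-2 + 5)))/(2 + (-2 + 5)*(-2 + (-2 + 5))))*(-512) = ((-6 - 3*(-2 + 3))/(2 + 3*(-2 + 3)))*(-512) = ((-6 - 3)/(2 + 3*1))*(-512) = ((-6 - 1*3)/(2 + 3))*(-512) = ((-6 - 3)/5)*(-512) = ((⅕)*(-9))*(-512) = -9/5*(-512) = 4608/5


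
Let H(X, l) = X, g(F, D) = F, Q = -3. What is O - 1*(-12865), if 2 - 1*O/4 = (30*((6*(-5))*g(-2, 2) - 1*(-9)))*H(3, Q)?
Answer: -11967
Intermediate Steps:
O = -24832 (O = 8 - 4*30*((6*(-5))*(-2) - 1*(-9))*3 = 8 - 4*30*(-30*(-2) + 9)*3 = 8 - 4*30*(60 + 9)*3 = 8 - 4*30*69*3 = 8 - 8280*3 = 8 - 4*6210 = 8 - 24840 = -24832)
O - 1*(-12865) = -24832 - 1*(-12865) = -24832 + 12865 = -11967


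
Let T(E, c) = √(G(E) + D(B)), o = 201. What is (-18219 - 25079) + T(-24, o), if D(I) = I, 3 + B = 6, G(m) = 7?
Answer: -43298 + √10 ≈ -43295.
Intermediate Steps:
B = 3 (B = -3 + 6 = 3)
T(E, c) = √10 (T(E, c) = √(7 + 3) = √10)
(-18219 - 25079) + T(-24, o) = (-18219 - 25079) + √10 = -43298 + √10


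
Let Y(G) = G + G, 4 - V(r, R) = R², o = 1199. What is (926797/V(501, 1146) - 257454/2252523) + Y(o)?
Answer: 25976171746753/10836137312 ≈ 2397.2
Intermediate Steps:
V(r, R) = 4 - R²
Y(G) = 2*G
(926797/V(501, 1146) - 257454/2252523) + Y(o) = (926797/(4 - 1*1146²) - 257454/2252523) + 2*1199 = (926797/(4 - 1*1313316) - 257454*1/2252523) + 2398 = (926797/(4 - 1313316) - 85818/750841) + 2398 = (926797/(-1313312) - 85818/750841) + 2398 = (926797*(-1/1313312) - 85818/750841) + 2398 = (-926797/1313312 - 85818/750841) + 2398 = -8885527423/10836137312 + 2398 = 25976171746753/10836137312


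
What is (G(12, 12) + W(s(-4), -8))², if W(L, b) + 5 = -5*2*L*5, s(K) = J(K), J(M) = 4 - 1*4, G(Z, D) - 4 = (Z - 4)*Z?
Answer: 9025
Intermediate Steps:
G(Z, D) = 4 + Z*(-4 + Z) (G(Z, D) = 4 + (Z - 4)*Z = 4 + (-4 + Z)*Z = 4 + Z*(-4 + Z))
J(M) = 0 (J(M) = 4 - 4 = 0)
s(K) = 0
W(L, b) = -5 - 50*L (W(L, b) = -5 - 5*2*L*5 = -5 - 50*L)
(G(12, 12) + W(s(-4), -8))² = ((4 + 12² - 4*12) + (-5 - 50*0))² = ((4 + 144 - 48) + (-5 + 0))² = (100 - 5)² = 95² = 9025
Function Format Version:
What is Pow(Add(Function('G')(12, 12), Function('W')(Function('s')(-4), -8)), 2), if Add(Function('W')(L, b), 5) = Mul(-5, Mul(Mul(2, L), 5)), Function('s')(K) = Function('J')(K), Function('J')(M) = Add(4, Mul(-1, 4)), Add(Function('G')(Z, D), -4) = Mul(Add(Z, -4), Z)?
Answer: 9025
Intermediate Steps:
Function('G')(Z, D) = Add(4, Mul(Z, Add(-4, Z))) (Function('G')(Z, D) = Add(4, Mul(Add(Z, -4), Z)) = Add(4, Mul(Add(-4, Z), Z)) = Add(4, Mul(Z, Add(-4, Z))))
Function('J')(M) = 0 (Function('J')(M) = Add(4, -4) = 0)
Function('s')(K) = 0
Function('W')(L, b) = Add(-5, Mul(-50, L)) (Function('W')(L, b) = Add(-5, Mul(-5, Mul(Mul(2, L), 5))) = Add(-5, Mul(-5, Mul(10, L))) = Add(-5, Mul(-50, L)))
Pow(Add(Function('G')(12, 12), Function('W')(Function('s')(-4), -8)), 2) = Pow(Add(Add(4, Pow(12, 2), Mul(-4, 12)), Add(-5, Mul(-50, 0))), 2) = Pow(Add(Add(4, 144, -48), Add(-5, 0)), 2) = Pow(Add(100, -5), 2) = Pow(95, 2) = 9025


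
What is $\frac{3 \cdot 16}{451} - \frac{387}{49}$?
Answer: $- \frac{172185}{22099} \approx -7.7915$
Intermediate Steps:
$\frac{3 \cdot 16}{451} - \frac{387}{49} = 48 \cdot \frac{1}{451} - \frac{387}{49} = \frac{48}{451} - \frac{387}{49} = - \frac{172185}{22099}$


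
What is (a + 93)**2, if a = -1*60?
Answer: 1089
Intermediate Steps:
a = -60
(a + 93)**2 = (-60 + 93)**2 = 33**2 = 1089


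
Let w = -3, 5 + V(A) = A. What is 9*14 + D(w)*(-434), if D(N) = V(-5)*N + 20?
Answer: -21574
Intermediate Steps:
V(A) = -5 + A
D(N) = 20 - 10*N (D(N) = (-5 - 5)*N + 20 = -10*N + 20 = 20 - 10*N)
9*14 + D(w)*(-434) = 9*14 + (20 - 10*(-3))*(-434) = 126 + (20 + 30)*(-434) = 126 + 50*(-434) = 126 - 21700 = -21574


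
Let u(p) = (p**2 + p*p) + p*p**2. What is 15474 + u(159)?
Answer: 4085715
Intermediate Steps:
u(p) = p**3 + 2*p**2 (u(p) = (p**2 + p**2) + p**3 = 2*p**2 + p**3 = p**3 + 2*p**2)
15474 + u(159) = 15474 + 159**2*(2 + 159) = 15474 + 25281*161 = 15474 + 4070241 = 4085715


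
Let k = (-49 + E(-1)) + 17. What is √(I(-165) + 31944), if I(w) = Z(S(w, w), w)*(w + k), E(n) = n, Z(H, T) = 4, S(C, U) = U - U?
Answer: 4*√1947 ≈ 176.50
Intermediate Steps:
S(C, U) = 0
k = -33 (k = (-49 - 1) + 17 = -50 + 17 = -33)
I(w) = -132 + 4*w (I(w) = 4*(w - 33) = 4*(-33 + w) = -132 + 4*w)
√(I(-165) + 31944) = √((-132 + 4*(-165)) + 31944) = √((-132 - 660) + 31944) = √(-792 + 31944) = √31152 = 4*√1947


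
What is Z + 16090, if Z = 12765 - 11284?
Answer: 17571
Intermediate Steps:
Z = 1481
Z + 16090 = 1481 + 16090 = 17571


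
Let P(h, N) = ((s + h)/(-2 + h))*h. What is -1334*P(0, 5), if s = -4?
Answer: 0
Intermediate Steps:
P(h, N) = h*(-4 + h)/(-2 + h) (P(h, N) = ((-4 + h)/(-2 + h))*h = h*(-4 + h)/(-2 + h))
-1334*P(0, 5) = -0*(-4 + 0)/(-2 + 0) = -0*(-4)/(-2) = -0*(-1)*(-4)/2 = -1334*0 = 0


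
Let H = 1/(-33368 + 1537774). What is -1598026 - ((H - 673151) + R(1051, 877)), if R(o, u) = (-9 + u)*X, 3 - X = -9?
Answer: -1407057392147/1504406 ≈ -9.3529e+5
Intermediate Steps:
X = 12 (X = 3 - 1*(-9) = 3 + 9 = 12)
R(o, u) = -108 + 12*u (R(o, u) = (-9 + u)*12 = -108 + 12*u)
H = 1/1504406 ≈ 6.6471e-7
-1598026 - ((H - 673151) + R(1051, 877)) = -1598026 - ((1/1504406 - 673151) + (-108 + 12*877)) = -1598026 - (-1012692403305/1504406 + (-108 + 10524)) = -1598026 - (-1012692403305/1504406 + 10416) = -1598026 - 1*(-997022510409/1504406) = -1598026 + 997022510409/1504406 = -1407057392147/1504406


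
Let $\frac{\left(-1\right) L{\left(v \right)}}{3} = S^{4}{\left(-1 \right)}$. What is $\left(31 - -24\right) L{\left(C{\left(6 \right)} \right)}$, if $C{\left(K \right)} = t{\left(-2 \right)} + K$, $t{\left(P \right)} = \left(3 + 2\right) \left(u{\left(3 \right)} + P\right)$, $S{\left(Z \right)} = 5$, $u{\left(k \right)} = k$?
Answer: $-103125$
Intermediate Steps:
$t{\left(P \right)} = 15 + 5 P$ ($t{\left(P \right)} = \left(3 + 2\right) \left(3 + P\right) = 5 \left(3 + P\right) = 15 + 5 P$)
$C{\left(K \right)} = 5 + K$ ($C{\left(K \right)} = \left(15 + 5 \left(-2\right)\right) + K = \left(15 - 10\right) + K = 5 + K$)
$L{\left(v \right)} = -1875$ ($L{\left(v \right)} = - 3 \cdot 5^{4} = \left(-3\right) 625 = -1875$)
$\left(31 - -24\right) L{\left(C{\left(6 \right)} \right)} = \left(31 - -24\right) \left(-1875\right) = \left(31 + 24\right) \left(-1875\right) = 55 \left(-1875\right) = -103125$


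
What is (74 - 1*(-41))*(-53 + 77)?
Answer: 2760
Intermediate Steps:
(74 - 1*(-41))*(-53 + 77) = (74 + 41)*24 = 115*24 = 2760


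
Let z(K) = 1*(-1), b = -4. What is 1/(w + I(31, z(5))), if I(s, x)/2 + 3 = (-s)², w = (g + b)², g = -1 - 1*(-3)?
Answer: 1/1920 ≈ 0.00052083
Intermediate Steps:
g = 2 (g = -1 + 3 = 2)
w = 4 (w = (2 - 4)² = (-2)² = 4)
z(K) = -1
I(s, x) = -6 + 2*s² (I(s, x) = -6 + 2*(-s)² = -6 + 2*s²)
1/(w + I(31, z(5))) = 1/(4 + (-6 + 2*31²)) = 1/(4 + (-6 + 2*961)) = 1/(4 + (-6 + 1922)) = 1/(4 + 1916) = 1/1920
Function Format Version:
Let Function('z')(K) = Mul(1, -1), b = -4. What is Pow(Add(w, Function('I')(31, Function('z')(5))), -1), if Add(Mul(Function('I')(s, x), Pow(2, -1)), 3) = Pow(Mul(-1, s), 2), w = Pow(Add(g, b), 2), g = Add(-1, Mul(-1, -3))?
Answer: Rational(1, 1920) ≈ 0.00052083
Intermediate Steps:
g = 2 (g = Add(-1, 3) = 2)
w = 4 (w = Pow(Add(2, -4), 2) = Pow(-2, 2) = 4)
Function('z')(K) = -1
Function('I')(s, x) = Add(-6, Mul(2, Pow(s, 2))) (Function('I')(s, x) = Add(-6, Mul(2, Pow(Mul(-1, s), 2))) = Add(-6, Mul(2, Pow(s, 2))))
Pow(Add(w, Function('I')(31, Function('z')(5))), -1) = Pow(Add(4, Add(-6, Mul(2, Pow(31, 2)))), -1) = Pow(Add(4, Add(-6, Mul(2, 961))), -1) = Pow(Add(4, Add(-6, 1922)), -1) = Pow(Add(4, 1916), -1) = Pow(1920, -1) = Rational(1, 1920)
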